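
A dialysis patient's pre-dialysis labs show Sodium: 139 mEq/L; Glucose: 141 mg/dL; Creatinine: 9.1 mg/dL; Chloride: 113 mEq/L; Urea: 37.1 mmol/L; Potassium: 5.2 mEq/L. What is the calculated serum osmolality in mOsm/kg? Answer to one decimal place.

322.9 mOsm/kg

Calculated osmolality = 2·Na + glucose/18 + urea
= 2·139 + 141/18 + 37.1
= 278 + 7.83 + 37.10
= 322.93 mOsm/kg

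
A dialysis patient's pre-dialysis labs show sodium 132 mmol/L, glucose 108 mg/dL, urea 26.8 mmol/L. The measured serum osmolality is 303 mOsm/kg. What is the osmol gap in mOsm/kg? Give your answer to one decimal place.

6.2 mOsm/kg

Calculated osmolality = 2·Na + glucose/18 + urea
= 2·132 + 108/18 + 26.8
= 264 + 6 + 26.80
= 296.8 mOsm/kg ≈ 296.8 mOsm/kg
Osmolar gap = measured − calculated = 303 − 296.8 = 6.2 mOsm/kg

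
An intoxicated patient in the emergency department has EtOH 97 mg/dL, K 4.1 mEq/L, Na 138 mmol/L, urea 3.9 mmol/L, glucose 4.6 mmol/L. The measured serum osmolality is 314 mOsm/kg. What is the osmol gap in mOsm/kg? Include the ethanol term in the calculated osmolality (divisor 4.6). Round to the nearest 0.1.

Calculated osmolality = 2·Na + glucose + urea + ethanol/4.6
= 2·138 + 4.6 + 3.9 + 97/4.6
= 276 + 4.60 + 3.90 + 21.09
= 305.59 mOsm/kg ≈ 305.6 mOsm/kg
Osmolar gap = measured − calculated = 314 − 305.6 = 8.4 mOsm/kg

8.4 mOsm/kg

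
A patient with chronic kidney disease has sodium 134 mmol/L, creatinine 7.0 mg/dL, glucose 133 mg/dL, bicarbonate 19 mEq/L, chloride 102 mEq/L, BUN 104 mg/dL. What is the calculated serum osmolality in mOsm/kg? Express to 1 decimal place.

Calculated osmolality = 2·Na + glucose/18 + BUN/2.8
= 2·134 + 133/18 + 104/2.8
= 268 + 7.39 + 37.14
= 312.53 mOsm/kg

312.5 mOsm/kg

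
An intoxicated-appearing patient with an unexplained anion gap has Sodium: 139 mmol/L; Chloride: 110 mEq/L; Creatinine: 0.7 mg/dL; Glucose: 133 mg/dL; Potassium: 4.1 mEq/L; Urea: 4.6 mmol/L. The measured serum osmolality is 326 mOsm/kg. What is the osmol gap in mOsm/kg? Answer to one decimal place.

36.0 mOsm/kg

Calculated osmolality = 2·Na + glucose/18 + urea
= 2·139 + 133/18 + 4.6
= 278 + 7.39 + 4.60
= 289.99 mOsm/kg ≈ 290.0 mOsm/kg
Osmolar gap = measured − calculated = 326 − 290.0 = 36.0 mOsm/kg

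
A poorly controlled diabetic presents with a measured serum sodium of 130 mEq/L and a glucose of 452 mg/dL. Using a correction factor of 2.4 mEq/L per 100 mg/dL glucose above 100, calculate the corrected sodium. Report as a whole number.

Corrected Na = measured Na + 2.4 · (glucose − 100)/100
= 130 + 2.4 · (452 − 100)/100
= 130 + 8.4
= 138.4 mEq/L

138 mEq/L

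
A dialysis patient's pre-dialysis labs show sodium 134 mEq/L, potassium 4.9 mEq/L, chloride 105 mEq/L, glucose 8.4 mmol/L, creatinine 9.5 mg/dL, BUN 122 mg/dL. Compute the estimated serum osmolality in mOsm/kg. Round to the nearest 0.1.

Calculated osmolality = 2·Na + glucose + BUN/2.8
= 2·134 + 8.4 + 122/2.8
= 268 + 8.40 + 43.57
= 319.97 mOsm/kg

320.0 mOsm/kg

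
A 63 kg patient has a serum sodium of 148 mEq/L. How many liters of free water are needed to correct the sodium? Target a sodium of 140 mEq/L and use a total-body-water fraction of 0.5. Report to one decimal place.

1.8 L

TBW = 0.5 · 63 = 31.5 L
Free water deficit = TBW · (Na/140 − 1)
= 31.5 · (148/140 − 1)
= 31.5 · 0.0571
= 1.8 L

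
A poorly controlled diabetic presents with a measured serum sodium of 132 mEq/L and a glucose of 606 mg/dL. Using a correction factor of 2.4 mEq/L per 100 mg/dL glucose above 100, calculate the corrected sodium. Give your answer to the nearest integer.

144 mEq/L

Corrected Na = measured Na + 2.4 · (glucose − 100)/100
= 132 + 2.4 · (606 − 100)/100
= 132 + 12.1
= 144.1 mEq/L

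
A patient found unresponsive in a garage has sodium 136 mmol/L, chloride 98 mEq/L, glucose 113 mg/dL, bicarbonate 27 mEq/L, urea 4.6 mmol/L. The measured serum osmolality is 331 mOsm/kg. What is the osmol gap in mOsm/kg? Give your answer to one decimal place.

48.1 mOsm/kg

Calculated osmolality = 2·Na + glucose/18 + urea
= 2·136 + 113/18 + 4.6
= 272 + 6.28 + 4.60
= 282.88 mOsm/kg ≈ 282.9 mOsm/kg
Osmolar gap = measured − calculated = 331 − 282.9 = 48.1 mOsm/kg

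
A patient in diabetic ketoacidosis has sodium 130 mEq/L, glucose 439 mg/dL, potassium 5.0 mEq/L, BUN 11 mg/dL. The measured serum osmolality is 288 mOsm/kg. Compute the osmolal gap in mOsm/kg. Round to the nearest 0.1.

-0.3 mOsm/kg

Calculated osmolality = 2·Na + glucose/18 + BUN/2.8
= 2·130 + 439/18 + 11/2.8
= 260 + 24.39 + 3.93
= 288.32 mOsm/kg ≈ 288.3 mOsm/kg
Osmolar gap = measured − calculated = 288 − 288.3 = -0.3 mOsm/kg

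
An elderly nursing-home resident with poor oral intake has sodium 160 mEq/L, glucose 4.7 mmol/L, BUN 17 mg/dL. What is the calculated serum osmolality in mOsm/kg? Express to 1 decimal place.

Calculated osmolality = 2·Na + glucose + BUN/2.8
= 2·160 + 4.7 + 17/2.8
= 320 + 4.70 + 6.07
= 330.77 mOsm/kg

330.8 mOsm/kg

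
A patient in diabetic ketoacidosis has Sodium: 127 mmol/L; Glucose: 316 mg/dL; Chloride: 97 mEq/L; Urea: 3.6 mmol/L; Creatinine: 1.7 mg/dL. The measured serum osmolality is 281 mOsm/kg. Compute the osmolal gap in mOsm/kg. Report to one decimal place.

5.8 mOsm/kg

Calculated osmolality = 2·Na + glucose/18 + urea
= 2·127 + 316/18 + 3.6
= 254 + 17.56 + 3.60
= 275.16 mOsm/kg ≈ 275.2 mOsm/kg
Osmolar gap = measured − calculated = 281 − 275.2 = 5.8 mOsm/kg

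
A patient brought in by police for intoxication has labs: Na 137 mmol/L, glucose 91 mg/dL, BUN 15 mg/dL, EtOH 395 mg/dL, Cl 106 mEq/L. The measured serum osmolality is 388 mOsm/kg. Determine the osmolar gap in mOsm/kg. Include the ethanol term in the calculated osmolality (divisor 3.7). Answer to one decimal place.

Calculated osmolality = 2·Na + glucose/18 + BUN/2.8 + ethanol/3.7
= 2·137 + 91/18 + 15/2.8 + 395/3.7
= 274 + 5.06 + 5.36 + 106.76
= 391.18 mOsm/kg ≈ 391.2 mOsm/kg
Osmolar gap = measured − calculated = 388 − 391.2 = -3.2 mOsm/kg

-3.2 mOsm/kg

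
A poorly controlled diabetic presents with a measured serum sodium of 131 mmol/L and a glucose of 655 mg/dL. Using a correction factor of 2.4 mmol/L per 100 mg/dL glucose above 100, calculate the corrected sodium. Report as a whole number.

Corrected Na = measured Na + 2.4 · (glucose − 100)/100
= 131 + 2.4 · (655 − 100)/100
= 131 + 13.3
= 144.3 mmol/L

144 mmol/L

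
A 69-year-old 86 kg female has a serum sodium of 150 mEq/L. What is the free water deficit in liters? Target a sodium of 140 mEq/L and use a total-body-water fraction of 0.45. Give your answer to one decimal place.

2.8 L

TBW = 0.45 · 86 = 38.7 L
Free water deficit = TBW · (Na/140 − 1)
= 38.7 · (150/140 − 1)
= 38.7 · 0.0714
= 2.76 L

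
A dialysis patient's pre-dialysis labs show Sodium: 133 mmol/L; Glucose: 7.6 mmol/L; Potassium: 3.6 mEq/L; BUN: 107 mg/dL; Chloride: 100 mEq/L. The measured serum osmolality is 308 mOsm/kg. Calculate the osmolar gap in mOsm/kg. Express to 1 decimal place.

Calculated osmolality = 2·Na + glucose + BUN/2.8
= 2·133 + 7.6 + 107/2.8
= 266 + 7.60 + 38.21
= 311.81 mOsm/kg ≈ 311.8 mOsm/kg
Osmolar gap = measured − calculated = 308 − 311.8 = -3.8 mOsm/kg

-3.8 mOsm/kg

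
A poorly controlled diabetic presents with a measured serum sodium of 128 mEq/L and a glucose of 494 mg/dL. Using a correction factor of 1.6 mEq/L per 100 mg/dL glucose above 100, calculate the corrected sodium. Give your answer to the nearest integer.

134 mEq/L

Corrected Na = measured Na + 1.6 · (glucose − 100)/100
= 128 + 1.6 · (494 − 100)/100
= 128 + 6.3
= 134.3 mEq/L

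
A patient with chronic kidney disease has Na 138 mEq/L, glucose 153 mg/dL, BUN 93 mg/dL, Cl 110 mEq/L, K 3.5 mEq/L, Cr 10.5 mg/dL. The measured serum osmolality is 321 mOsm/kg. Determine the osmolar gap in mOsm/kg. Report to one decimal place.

3.3 mOsm/kg

Calculated osmolality = 2·Na + glucose/18 + BUN/2.8
= 2·138 + 153/18 + 93/2.8
= 276 + 8.50 + 33.21
= 317.71 mOsm/kg ≈ 317.7 mOsm/kg
Osmolar gap = measured − calculated = 321 − 317.7 = 3.3 mOsm/kg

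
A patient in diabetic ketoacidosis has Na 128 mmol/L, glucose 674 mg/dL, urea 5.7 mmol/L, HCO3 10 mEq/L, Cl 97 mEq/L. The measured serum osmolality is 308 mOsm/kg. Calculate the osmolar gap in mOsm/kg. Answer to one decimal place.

8.9 mOsm/kg

Calculated osmolality = 2·Na + glucose/18 + urea
= 2·128 + 674/18 + 5.7
= 256 + 37.44 + 5.70
= 299.14 mOsm/kg ≈ 299.1 mOsm/kg
Osmolar gap = measured − calculated = 308 − 299.1 = 8.9 mOsm/kg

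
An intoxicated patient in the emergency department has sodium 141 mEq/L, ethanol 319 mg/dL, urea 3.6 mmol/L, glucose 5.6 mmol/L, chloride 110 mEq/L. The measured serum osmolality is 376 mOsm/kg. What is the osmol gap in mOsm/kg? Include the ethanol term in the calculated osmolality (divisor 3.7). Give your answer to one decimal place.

-1.4 mOsm/kg

Calculated osmolality = 2·Na + glucose + urea + ethanol/3.7
= 2·141 + 5.6 + 3.6 + 319/3.7
= 282 + 5.60 + 3.60 + 86.22
= 377.42 mOsm/kg ≈ 377.4 mOsm/kg
Osmolar gap = measured − calculated = 376 − 377.4 = -1.4 mOsm/kg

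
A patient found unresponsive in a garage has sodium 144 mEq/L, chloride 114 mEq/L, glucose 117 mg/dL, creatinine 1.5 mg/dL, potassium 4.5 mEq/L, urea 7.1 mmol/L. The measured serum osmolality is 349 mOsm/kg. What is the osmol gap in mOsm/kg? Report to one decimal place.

47.4 mOsm/kg

Calculated osmolality = 2·Na + glucose/18 + urea
= 2·144 + 117/18 + 7.1
= 288 + 6.50 + 7.10
= 301.6 mOsm/kg ≈ 301.6 mOsm/kg
Osmolar gap = measured − calculated = 349 − 301.6 = 47.4 mOsm/kg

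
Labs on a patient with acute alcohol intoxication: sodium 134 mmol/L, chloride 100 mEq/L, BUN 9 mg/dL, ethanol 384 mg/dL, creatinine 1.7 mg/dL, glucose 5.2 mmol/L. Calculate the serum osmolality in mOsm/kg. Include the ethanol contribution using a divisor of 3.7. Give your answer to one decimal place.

380.2 mOsm/kg

Calculated osmolality = 2·Na + glucose + BUN/2.8 + ethanol/3.7
= 2·134 + 5.2 + 9/2.8 + 384/3.7
= 268 + 5.20 + 3.21 + 103.78
= 380.19 mOsm/kg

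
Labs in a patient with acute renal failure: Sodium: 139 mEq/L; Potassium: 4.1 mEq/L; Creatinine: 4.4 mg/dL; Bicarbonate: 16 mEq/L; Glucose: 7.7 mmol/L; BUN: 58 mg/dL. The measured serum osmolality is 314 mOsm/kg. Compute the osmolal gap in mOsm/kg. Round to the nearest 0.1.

Calculated osmolality = 2·Na + glucose + BUN/2.8
= 2·139 + 7.7 + 58/2.8
= 278 + 7.70 + 20.71
= 306.41 mOsm/kg ≈ 306.4 mOsm/kg
Osmolar gap = measured − calculated = 314 − 306.4 = 7.6 mOsm/kg

7.6 mOsm/kg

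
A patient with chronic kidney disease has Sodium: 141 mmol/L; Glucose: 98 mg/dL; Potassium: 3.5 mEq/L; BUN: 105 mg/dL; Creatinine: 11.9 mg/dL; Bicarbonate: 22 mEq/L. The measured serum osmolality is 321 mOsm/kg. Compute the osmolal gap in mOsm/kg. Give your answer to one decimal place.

Calculated osmolality = 2·Na + glucose/18 + BUN/2.8
= 2·141 + 98/18 + 105/2.8
= 282 + 5.44 + 37.50
= 324.94 mOsm/kg ≈ 324.9 mOsm/kg
Osmolar gap = measured − calculated = 321 − 324.9 = -3.9 mOsm/kg

-3.9 mOsm/kg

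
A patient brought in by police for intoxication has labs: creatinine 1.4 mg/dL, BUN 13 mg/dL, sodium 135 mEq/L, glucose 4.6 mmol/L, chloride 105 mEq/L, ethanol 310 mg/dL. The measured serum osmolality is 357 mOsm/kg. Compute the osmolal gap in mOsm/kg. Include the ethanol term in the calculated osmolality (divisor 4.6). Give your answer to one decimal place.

10.4 mOsm/kg

Calculated osmolality = 2·Na + glucose + BUN/2.8 + ethanol/4.6
= 2·135 + 4.6 + 13/2.8 + 310/4.6
= 270 + 4.60 + 4.64 + 67.39
= 346.63 mOsm/kg ≈ 346.6 mOsm/kg
Osmolar gap = measured − calculated = 357 − 346.6 = 10.4 mOsm/kg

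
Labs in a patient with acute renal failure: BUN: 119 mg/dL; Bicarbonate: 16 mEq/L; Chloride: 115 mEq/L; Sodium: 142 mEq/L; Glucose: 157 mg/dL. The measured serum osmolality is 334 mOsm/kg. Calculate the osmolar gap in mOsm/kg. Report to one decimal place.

-1.2 mOsm/kg

Calculated osmolality = 2·Na + glucose/18 + BUN/2.8
= 2·142 + 157/18 + 119/2.8
= 284 + 8.72 + 42.50
= 335.22 mOsm/kg ≈ 335.2 mOsm/kg
Osmolar gap = measured − calculated = 334 − 335.2 = -1.2 mOsm/kg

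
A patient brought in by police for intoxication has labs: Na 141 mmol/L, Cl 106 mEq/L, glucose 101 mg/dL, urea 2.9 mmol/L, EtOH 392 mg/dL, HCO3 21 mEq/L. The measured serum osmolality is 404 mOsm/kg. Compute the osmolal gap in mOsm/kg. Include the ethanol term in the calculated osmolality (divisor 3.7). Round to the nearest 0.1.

Calculated osmolality = 2·Na + glucose/18 + urea + ethanol/3.7
= 2·141 + 101/18 + 2.9 + 392/3.7
= 282 + 5.61 + 2.90 + 105.95
= 396.46 mOsm/kg ≈ 396.5 mOsm/kg
Osmolar gap = measured − calculated = 404 − 396.5 = 7.5 mOsm/kg

7.5 mOsm/kg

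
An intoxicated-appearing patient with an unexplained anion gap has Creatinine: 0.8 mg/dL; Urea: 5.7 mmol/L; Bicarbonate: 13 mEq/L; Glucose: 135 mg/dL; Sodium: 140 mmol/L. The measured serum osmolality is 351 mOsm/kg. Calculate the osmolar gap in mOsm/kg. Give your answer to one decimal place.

Calculated osmolality = 2·Na + glucose/18 + urea
= 2·140 + 135/18 + 5.7
= 280 + 7.50 + 5.70
= 293.2 mOsm/kg ≈ 293.2 mOsm/kg
Osmolar gap = measured − calculated = 351 − 293.2 = 57.8 mOsm/kg

57.8 mOsm/kg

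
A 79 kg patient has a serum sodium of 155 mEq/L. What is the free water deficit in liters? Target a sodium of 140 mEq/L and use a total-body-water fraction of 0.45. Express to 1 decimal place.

TBW = 0.45 · 79 = 35.55 L
Free water deficit = TBW · (Na/140 − 1)
= 35.55 · (155/140 − 1)
= 35.55 · 0.1071
= 3.81 L

3.8 L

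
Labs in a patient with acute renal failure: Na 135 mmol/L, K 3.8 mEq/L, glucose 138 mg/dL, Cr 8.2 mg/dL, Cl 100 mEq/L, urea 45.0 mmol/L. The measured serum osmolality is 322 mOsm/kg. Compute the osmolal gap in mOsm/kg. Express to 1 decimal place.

-0.7 mOsm/kg

Calculated osmolality = 2·Na + glucose/18 + urea
= 2·135 + 138/18 + 45
= 270 + 7.67 + 45
= 322.67 mOsm/kg ≈ 322.7 mOsm/kg
Osmolar gap = measured − calculated = 322 − 322.7 = -0.7 mOsm/kg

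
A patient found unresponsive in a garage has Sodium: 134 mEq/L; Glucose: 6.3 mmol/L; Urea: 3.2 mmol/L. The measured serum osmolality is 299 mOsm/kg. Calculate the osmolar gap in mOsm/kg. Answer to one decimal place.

21.5 mOsm/kg

Calculated osmolality = 2·Na + glucose + urea
= 2·134 + 6.3 + 3.2
= 268 + 6.30 + 3.20
= 277.5 mOsm/kg ≈ 277.5 mOsm/kg
Osmolar gap = measured − calculated = 299 − 277.5 = 21.5 mOsm/kg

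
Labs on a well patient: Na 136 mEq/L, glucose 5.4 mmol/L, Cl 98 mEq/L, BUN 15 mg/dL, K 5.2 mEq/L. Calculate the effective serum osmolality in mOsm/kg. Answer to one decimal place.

277.4 mOsm/kg

Effective osmolality excludes urea (freely permeant across cell membranes):
2·Na + glucose
= 2·136 + 5.4
= 272 + 5.4
= 277.4 mOsm/kg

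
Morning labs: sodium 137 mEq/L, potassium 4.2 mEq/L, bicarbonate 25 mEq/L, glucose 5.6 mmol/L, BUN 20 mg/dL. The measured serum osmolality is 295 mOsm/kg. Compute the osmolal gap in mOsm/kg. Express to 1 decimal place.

8.3 mOsm/kg

Calculated osmolality = 2·Na + glucose + BUN/2.8
= 2·137 + 5.6 + 20/2.8
= 274 + 5.60 + 7.14
= 286.74 mOsm/kg ≈ 286.7 mOsm/kg
Osmolar gap = measured − calculated = 295 − 286.7 = 8.3 mOsm/kg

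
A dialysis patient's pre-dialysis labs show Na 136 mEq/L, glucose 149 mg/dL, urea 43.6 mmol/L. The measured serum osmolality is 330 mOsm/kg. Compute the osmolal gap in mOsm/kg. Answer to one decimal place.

6.1 mOsm/kg

Calculated osmolality = 2·Na + glucose/18 + urea
= 2·136 + 149/18 + 43.6
= 272 + 8.28 + 43.60
= 323.88 mOsm/kg ≈ 323.9 mOsm/kg
Osmolar gap = measured − calculated = 330 − 323.9 = 6.1 mOsm/kg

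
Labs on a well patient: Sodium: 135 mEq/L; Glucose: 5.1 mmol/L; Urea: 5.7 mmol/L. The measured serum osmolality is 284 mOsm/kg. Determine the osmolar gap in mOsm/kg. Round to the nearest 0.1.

Calculated osmolality = 2·Na + glucose + urea
= 2·135 + 5.1 + 5.7
= 270 + 5.10 + 5.70
= 280.8 mOsm/kg ≈ 280.8 mOsm/kg
Osmolar gap = measured − calculated = 284 − 280.8 = 3.2 mOsm/kg

3.2 mOsm/kg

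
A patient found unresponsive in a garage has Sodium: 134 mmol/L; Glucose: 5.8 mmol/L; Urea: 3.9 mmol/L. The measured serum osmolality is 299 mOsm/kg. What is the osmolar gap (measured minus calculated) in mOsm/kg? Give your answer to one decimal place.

Calculated osmolality = 2·Na + glucose + urea
= 2·134 + 5.8 + 3.9
= 268 + 5.80 + 3.90
= 277.7 mOsm/kg ≈ 277.7 mOsm/kg
Osmolar gap = measured − calculated = 299 − 277.7 = 21.3 mOsm/kg

21.3 mOsm/kg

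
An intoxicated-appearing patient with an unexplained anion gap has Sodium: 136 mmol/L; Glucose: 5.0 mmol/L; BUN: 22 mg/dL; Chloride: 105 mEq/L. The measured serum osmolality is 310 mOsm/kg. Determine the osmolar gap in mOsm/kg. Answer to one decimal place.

Calculated osmolality = 2·Na + glucose + BUN/2.8
= 2·136 + 5 + 22/2.8
= 272 + 5 + 7.86
= 284.86 mOsm/kg ≈ 284.9 mOsm/kg
Osmolar gap = measured − calculated = 310 − 284.9 = 25.1 mOsm/kg

25.1 mOsm/kg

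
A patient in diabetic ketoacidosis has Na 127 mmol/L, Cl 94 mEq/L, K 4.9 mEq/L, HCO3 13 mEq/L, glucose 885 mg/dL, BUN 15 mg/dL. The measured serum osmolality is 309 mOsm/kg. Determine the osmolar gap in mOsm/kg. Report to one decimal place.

Calculated osmolality = 2·Na + glucose/18 + BUN/2.8
= 2·127 + 885/18 + 15/2.8
= 254 + 49.17 + 5.36
= 308.53 mOsm/kg ≈ 308.5 mOsm/kg
Osmolar gap = measured − calculated = 309 − 308.5 = 0.5 mOsm/kg

0.5 mOsm/kg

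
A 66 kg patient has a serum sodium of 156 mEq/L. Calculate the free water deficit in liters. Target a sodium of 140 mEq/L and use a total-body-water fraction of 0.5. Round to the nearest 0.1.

TBW = 0.5 · 66 = 33 L
Free water deficit = TBW · (Na/140 − 1)
= 33 · (156/140 − 1)
= 33 · 0.1143
= 3.77 L

3.8 L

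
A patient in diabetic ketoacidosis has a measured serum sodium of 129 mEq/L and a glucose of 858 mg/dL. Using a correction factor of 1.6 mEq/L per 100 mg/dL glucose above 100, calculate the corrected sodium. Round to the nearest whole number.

141 mEq/L

Corrected Na = measured Na + 1.6 · (glucose − 100)/100
= 129 + 1.6 · (858 − 100)/100
= 129 + 12.1
= 141.1 mEq/L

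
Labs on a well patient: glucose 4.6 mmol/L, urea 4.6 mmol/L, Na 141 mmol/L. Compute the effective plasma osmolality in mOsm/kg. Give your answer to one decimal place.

286.6 mOsm/kg

Effective osmolality excludes urea (freely permeant across cell membranes):
2·Na + glucose
= 2·141 + 4.6
= 282 + 4.6
= 286.6 mOsm/kg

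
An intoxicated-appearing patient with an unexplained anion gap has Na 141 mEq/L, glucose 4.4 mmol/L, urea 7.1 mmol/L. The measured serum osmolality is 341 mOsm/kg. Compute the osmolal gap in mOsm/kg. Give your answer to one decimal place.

Calculated osmolality = 2·Na + glucose + urea
= 2·141 + 4.4 + 7.1
= 282 + 4.40 + 7.10
= 293.5 mOsm/kg ≈ 293.5 mOsm/kg
Osmolar gap = measured − calculated = 341 − 293.5 = 47.5 mOsm/kg

47.5 mOsm/kg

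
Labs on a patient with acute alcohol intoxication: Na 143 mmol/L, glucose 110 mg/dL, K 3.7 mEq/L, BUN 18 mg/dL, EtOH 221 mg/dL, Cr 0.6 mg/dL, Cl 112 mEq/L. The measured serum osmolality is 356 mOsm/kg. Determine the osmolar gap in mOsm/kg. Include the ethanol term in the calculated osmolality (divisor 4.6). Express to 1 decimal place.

Calculated osmolality = 2·Na + glucose/18 + BUN/2.8 + ethanol/4.6
= 2·143 + 110/18 + 18/2.8 + 221/4.6
= 286 + 6.11 + 6.43 + 48.04
= 346.58 mOsm/kg ≈ 346.6 mOsm/kg
Osmolar gap = measured − calculated = 356 − 346.6 = 9.4 mOsm/kg

9.4 mOsm/kg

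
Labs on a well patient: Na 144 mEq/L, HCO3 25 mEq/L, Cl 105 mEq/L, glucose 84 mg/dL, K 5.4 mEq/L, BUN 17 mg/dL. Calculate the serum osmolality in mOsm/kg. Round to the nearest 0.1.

298.7 mOsm/kg

Calculated osmolality = 2·Na + glucose/18 + BUN/2.8
= 2·144 + 84/18 + 17/2.8
= 288 + 4.67 + 6.07
= 298.74 mOsm/kg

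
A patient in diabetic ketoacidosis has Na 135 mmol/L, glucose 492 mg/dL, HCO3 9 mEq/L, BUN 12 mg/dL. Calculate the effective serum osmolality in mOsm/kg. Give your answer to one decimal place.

Effective osmolality excludes urea (freely permeant across cell membranes):
2·Na + glucose/18
= 2·135 + 492/18
= 270 + 27.33
= 297.33 mOsm/kg

297.3 mOsm/kg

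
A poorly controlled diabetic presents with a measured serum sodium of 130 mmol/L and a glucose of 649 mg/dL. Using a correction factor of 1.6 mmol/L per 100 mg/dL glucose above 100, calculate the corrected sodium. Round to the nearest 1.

Corrected Na = measured Na + 1.6 · (glucose − 100)/100
= 130 + 1.6 · (649 − 100)/100
= 130 + 8.8
= 138.8 mmol/L

139 mmol/L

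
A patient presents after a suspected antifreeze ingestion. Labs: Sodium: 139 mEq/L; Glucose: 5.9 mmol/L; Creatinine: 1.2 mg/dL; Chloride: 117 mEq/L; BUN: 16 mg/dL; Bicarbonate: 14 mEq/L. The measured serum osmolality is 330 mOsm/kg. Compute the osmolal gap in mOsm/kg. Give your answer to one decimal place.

Calculated osmolality = 2·Na + glucose + BUN/2.8
= 2·139 + 5.9 + 16/2.8
= 278 + 5.90 + 5.71
= 289.61 mOsm/kg ≈ 289.6 mOsm/kg
Osmolar gap = measured − calculated = 330 − 289.6 = 40.4 mOsm/kg

40.4 mOsm/kg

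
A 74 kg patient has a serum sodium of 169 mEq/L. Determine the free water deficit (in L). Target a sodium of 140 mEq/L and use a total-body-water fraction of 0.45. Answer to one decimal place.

TBW = 0.45 · 74 = 33.3 L
Free water deficit = TBW · (Na/140 − 1)
= 33.3 · (169/140 − 1)
= 33.3 · 0.2071
= 6.9 L

6.9 L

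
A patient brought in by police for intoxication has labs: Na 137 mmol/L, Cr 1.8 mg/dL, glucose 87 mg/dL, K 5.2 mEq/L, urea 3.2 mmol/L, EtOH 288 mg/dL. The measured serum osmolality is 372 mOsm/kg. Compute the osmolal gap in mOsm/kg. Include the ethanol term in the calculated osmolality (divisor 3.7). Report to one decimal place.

Calculated osmolality = 2·Na + glucose/18 + urea + ethanol/3.7
= 2·137 + 87/18 + 3.2 + 288/3.7
= 274 + 4.83 + 3.20 + 77.84
= 359.87 mOsm/kg ≈ 359.9 mOsm/kg
Osmolar gap = measured − calculated = 372 − 359.9 = 12.1 mOsm/kg

12.1 mOsm/kg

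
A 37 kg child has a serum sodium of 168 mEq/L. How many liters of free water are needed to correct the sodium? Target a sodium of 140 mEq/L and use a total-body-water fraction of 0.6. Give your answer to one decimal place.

4.4 L

TBW = 0.6 · 37 = 22.2 L
Free water deficit = TBW · (Na/140 − 1)
= 22.2 · (168/140 − 1)
= 22.2 · 0.2
= 4.44 L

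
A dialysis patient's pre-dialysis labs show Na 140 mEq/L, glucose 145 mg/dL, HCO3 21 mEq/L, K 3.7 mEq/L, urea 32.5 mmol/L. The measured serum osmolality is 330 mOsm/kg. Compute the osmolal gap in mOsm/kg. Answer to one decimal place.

Calculated osmolality = 2·Na + glucose/18 + urea
= 2·140 + 145/18 + 32.5
= 280 + 8.06 + 32.50
= 320.56 mOsm/kg ≈ 320.6 mOsm/kg
Osmolar gap = measured − calculated = 330 − 320.6 = 9.4 mOsm/kg

9.4 mOsm/kg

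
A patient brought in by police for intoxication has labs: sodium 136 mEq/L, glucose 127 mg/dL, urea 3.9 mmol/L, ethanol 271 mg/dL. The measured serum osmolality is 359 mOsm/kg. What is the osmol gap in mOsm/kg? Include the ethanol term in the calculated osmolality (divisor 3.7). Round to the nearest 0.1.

2.8 mOsm/kg

Calculated osmolality = 2·Na + glucose/18 + urea + ethanol/3.7
= 2·136 + 127/18 + 3.9 + 271/3.7
= 272 + 7.06 + 3.90 + 73.24
= 356.2 mOsm/kg ≈ 356.2 mOsm/kg
Osmolar gap = measured − calculated = 359 − 356.2 = 2.8 mOsm/kg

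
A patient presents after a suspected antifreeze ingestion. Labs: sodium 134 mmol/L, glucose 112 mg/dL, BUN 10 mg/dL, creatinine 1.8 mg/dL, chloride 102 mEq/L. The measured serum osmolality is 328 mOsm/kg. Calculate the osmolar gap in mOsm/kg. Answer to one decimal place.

Calculated osmolality = 2·Na + glucose/18 + BUN/2.8
= 2·134 + 112/18 + 10/2.8
= 268 + 6.22 + 3.57
= 277.79 mOsm/kg ≈ 277.8 mOsm/kg
Osmolar gap = measured − calculated = 328 − 277.8 = 50.2 mOsm/kg

50.2 mOsm/kg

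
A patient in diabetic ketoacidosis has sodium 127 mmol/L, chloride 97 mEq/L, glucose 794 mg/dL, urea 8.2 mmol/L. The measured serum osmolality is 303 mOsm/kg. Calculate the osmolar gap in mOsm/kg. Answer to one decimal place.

Calculated osmolality = 2·Na + glucose/18 + urea
= 2·127 + 794/18 + 8.2
= 254 + 44.11 + 8.20
= 306.31 mOsm/kg ≈ 306.3 mOsm/kg
Osmolar gap = measured − calculated = 303 − 306.3 = -3.3 mOsm/kg

-3.3 mOsm/kg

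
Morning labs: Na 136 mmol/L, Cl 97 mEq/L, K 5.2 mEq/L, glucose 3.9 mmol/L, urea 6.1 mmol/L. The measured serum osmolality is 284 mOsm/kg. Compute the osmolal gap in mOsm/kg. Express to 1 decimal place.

Calculated osmolality = 2·Na + glucose + urea
= 2·136 + 3.9 + 6.1
= 272 + 3.90 + 6.10
= 282 mOsm/kg ≈ 282.0 mOsm/kg
Osmolar gap = measured − calculated = 284 − 282.0 = 2.0 mOsm/kg

2.0 mOsm/kg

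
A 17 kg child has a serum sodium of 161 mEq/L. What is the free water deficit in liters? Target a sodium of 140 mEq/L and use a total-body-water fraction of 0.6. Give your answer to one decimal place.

1.5 L

TBW = 0.6 · 17 = 10.2 L
Free water deficit = TBW · (Na/140 − 1)
= 10.2 · (161/140 − 1)
= 10.2 · 0.15
= 1.53 L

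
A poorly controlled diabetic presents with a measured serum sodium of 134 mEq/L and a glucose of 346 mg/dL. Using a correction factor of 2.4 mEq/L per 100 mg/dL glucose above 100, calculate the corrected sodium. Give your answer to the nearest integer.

140 mEq/L

Corrected Na = measured Na + 2.4 · (glucose − 100)/100
= 134 + 2.4 · (346 − 100)/100
= 134 + 5.9
= 139.9 mEq/L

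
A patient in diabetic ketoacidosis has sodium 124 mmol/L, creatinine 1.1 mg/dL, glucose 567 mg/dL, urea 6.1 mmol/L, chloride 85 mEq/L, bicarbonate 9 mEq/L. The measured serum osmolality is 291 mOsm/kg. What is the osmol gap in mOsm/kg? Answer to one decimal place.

Calculated osmolality = 2·Na + glucose/18 + urea
= 2·124 + 567/18 + 6.1
= 248 + 31.50 + 6.10
= 285.6 mOsm/kg ≈ 285.6 mOsm/kg
Osmolar gap = measured − calculated = 291 − 285.6 = 5.4 mOsm/kg

5.4 mOsm/kg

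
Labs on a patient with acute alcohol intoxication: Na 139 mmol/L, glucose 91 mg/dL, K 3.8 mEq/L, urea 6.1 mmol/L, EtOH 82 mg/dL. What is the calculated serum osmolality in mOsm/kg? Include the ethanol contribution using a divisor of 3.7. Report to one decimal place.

Calculated osmolality = 2·Na + glucose/18 + urea + ethanol/3.7
= 2·139 + 91/18 + 6.1 + 82/3.7
= 278 + 5.06 + 6.10 + 22.16
= 311.32 mOsm/kg

311.3 mOsm/kg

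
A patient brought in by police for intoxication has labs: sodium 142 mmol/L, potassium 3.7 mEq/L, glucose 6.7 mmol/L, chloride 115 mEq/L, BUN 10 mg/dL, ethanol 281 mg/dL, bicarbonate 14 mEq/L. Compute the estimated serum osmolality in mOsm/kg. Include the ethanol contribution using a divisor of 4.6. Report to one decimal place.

Calculated osmolality = 2·Na + glucose + BUN/2.8 + ethanol/4.6
= 2·142 + 6.7 + 10/2.8 + 281/4.6
= 284 + 6.70 + 3.57 + 61.09
= 355.36 mOsm/kg

355.4 mOsm/kg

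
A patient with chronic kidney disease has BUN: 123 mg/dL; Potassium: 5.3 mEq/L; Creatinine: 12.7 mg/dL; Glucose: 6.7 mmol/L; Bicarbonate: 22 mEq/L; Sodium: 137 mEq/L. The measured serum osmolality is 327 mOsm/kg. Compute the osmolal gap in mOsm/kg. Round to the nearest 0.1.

2.4 mOsm/kg

Calculated osmolality = 2·Na + glucose + BUN/2.8
= 2·137 + 6.7 + 123/2.8
= 274 + 6.70 + 43.93
= 324.63 mOsm/kg ≈ 324.6 mOsm/kg
Osmolar gap = measured − calculated = 327 − 324.6 = 2.4 mOsm/kg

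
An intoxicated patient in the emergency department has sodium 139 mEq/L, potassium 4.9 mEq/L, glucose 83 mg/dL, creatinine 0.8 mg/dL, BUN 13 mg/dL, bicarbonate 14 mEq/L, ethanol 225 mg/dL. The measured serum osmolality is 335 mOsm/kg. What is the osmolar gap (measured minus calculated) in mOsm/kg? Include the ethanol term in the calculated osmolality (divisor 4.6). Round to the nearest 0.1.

-1.2 mOsm/kg

Calculated osmolality = 2·Na + glucose/18 + BUN/2.8 + ethanol/4.6
= 2·139 + 83/18 + 13/2.8 + 225/4.6
= 278 + 4.61 + 4.64 + 48.91
= 336.16 mOsm/kg ≈ 336.2 mOsm/kg
Osmolar gap = measured − calculated = 335 − 336.2 = -1.2 mOsm/kg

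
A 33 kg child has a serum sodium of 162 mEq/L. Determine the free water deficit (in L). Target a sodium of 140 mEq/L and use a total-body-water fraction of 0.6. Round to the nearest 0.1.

TBW = 0.6 · 33 = 19.8 L
Free water deficit = TBW · (Na/140 − 1)
= 19.8 · (162/140 − 1)
= 19.8 · 0.1571
= 3.11 L

3.1 L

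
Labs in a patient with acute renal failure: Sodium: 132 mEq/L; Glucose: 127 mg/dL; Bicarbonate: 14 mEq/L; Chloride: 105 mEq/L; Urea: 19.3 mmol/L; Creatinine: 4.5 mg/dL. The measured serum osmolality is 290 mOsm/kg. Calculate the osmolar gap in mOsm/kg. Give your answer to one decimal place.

-0.4 mOsm/kg

Calculated osmolality = 2·Na + glucose/18 + urea
= 2·132 + 127/18 + 19.3
= 264 + 7.06 + 19.30
= 290.36 mOsm/kg ≈ 290.4 mOsm/kg
Osmolar gap = measured − calculated = 290 − 290.4 = -0.4 mOsm/kg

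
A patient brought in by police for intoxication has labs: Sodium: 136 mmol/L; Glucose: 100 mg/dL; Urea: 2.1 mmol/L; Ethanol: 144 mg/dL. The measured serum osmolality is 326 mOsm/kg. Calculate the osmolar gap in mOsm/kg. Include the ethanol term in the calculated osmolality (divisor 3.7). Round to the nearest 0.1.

7.4 mOsm/kg

Calculated osmolality = 2·Na + glucose/18 + urea + ethanol/3.7
= 2·136 + 100/18 + 2.1 + 144/3.7
= 272 + 5.56 + 2.10 + 38.92
= 318.58 mOsm/kg ≈ 318.6 mOsm/kg
Osmolar gap = measured − calculated = 326 − 318.6 = 7.4 mOsm/kg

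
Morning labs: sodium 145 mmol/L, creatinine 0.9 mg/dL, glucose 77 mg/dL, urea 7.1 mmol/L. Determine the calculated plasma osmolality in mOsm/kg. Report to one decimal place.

Calculated osmolality = 2·Na + glucose/18 + urea
= 2·145 + 77/18 + 7.1
= 290 + 4.28 + 7.10
= 301.38 mOsm/kg

301.4 mOsm/kg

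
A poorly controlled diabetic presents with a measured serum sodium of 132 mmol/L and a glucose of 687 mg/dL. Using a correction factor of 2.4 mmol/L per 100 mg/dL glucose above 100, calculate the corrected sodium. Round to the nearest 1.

Corrected Na = measured Na + 2.4 · (glucose − 100)/100
= 132 + 2.4 · (687 − 100)/100
= 132 + 14.1
= 146.1 mmol/L

146 mmol/L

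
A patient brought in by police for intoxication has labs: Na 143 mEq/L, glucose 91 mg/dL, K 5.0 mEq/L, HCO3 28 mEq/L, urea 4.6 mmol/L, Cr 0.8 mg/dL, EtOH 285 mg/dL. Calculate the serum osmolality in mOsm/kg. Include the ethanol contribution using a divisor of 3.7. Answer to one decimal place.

372.7 mOsm/kg

Calculated osmolality = 2·Na + glucose/18 + urea + ethanol/3.7
= 2·143 + 91/18 + 4.6 + 285/3.7
= 286 + 5.06 + 4.60 + 77.03
= 372.69 mOsm/kg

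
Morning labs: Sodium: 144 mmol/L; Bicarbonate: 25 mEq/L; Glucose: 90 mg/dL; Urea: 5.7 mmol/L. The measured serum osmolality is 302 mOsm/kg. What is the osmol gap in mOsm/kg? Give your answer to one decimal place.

Calculated osmolality = 2·Na + glucose/18 + urea
= 2·144 + 90/18 + 5.7
= 288 + 5 + 5.70
= 298.7 mOsm/kg ≈ 298.7 mOsm/kg
Osmolar gap = measured − calculated = 302 − 298.7 = 3.3 mOsm/kg

3.3 mOsm/kg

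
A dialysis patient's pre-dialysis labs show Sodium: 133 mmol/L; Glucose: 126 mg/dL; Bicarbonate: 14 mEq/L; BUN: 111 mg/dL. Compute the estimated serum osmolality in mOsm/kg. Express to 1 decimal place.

Calculated osmolality = 2·Na + glucose/18 + BUN/2.8
= 2·133 + 126/18 + 111/2.8
= 266 + 7 + 39.64
= 312.64 mOsm/kg

312.6 mOsm/kg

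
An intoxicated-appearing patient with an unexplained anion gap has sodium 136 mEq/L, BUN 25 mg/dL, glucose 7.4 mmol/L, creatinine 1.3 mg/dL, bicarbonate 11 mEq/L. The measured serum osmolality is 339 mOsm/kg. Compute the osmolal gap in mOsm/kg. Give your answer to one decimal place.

Calculated osmolality = 2·Na + glucose + BUN/2.8
= 2·136 + 7.4 + 25/2.8
= 272 + 7.40 + 8.93
= 288.33 mOsm/kg ≈ 288.3 mOsm/kg
Osmolar gap = measured − calculated = 339 − 288.3 = 50.7 mOsm/kg

50.7 mOsm/kg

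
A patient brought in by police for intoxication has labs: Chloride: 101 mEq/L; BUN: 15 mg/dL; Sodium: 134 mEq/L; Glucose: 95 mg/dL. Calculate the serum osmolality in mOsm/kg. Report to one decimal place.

Calculated osmolality = 2·Na + glucose/18 + BUN/2.8
= 2·134 + 95/18 + 15/2.8
= 268 + 5.28 + 5.36
= 278.64 mOsm/kg

278.6 mOsm/kg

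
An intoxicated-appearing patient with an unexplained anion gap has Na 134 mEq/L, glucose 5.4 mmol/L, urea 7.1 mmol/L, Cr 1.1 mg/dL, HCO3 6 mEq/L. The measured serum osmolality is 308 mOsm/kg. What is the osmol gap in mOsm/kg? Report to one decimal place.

27.5 mOsm/kg

Calculated osmolality = 2·Na + glucose + urea
= 2·134 + 5.4 + 7.1
= 268 + 5.40 + 7.10
= 280.5 mOsm/kg ≈ 280.5 mOsm/kg
Osmolar gap = measured − calculated = 308 − 280.5 = 27.5 mOsm/kg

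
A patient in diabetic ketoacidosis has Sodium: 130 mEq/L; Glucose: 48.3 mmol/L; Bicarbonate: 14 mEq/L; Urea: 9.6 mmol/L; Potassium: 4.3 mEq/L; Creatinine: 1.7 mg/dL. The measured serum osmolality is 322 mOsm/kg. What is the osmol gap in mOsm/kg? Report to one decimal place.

Calculated osmolality = 2·Na + glucose + urea
= 2·130 + 48.3 + 9.6
= 260 + 48.30 + 9.60
= 317.9 mOsm/kg ≈ 317.9 mOsm/kg
Osmolar gap = measured − calculated = 322 − 317.9 = 4.1 mOsm/kg

4.1 mOsm/kg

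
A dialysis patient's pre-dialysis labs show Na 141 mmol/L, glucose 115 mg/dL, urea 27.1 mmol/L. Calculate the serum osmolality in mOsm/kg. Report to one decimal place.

315.5 mOsm/kg

Calculated osmolality = 2·Na + glucose/18 + urea
= 2·141 + 115/18 + 27.1
= 282 + 6.39 + 27.10
= 315.49 mOsm/kg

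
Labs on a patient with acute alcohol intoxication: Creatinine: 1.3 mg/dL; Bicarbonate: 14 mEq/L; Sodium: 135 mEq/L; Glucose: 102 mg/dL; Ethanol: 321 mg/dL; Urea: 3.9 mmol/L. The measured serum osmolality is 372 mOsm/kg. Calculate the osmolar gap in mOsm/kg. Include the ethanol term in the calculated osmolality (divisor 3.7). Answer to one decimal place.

5.7 mOsm/kg

Calculated osmolality = 2·Na + glucose/18 + urea + ethanol/3.7
= 2·135 + 102/18 + 3.9 + 321/3.7
= 270 + 5.67 + 3.90 + 86.76
= 366.33 mOsm/kg ≈ 366.3 mOsm/kg
Osmolar gap = measured − calculated = 372 − 366.3 = 5.7 mOsm/kg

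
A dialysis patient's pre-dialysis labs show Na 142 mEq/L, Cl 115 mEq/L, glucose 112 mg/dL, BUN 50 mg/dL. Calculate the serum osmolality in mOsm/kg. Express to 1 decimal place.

308.1 mOsm/kg

Calculated osmolality = 2·Na + glucose/18 + BUN/2.8
= 2·142 + 112/18 + 50/2.8
= 284 + 6.22 + 17.86
= 308.08 mOsm/kg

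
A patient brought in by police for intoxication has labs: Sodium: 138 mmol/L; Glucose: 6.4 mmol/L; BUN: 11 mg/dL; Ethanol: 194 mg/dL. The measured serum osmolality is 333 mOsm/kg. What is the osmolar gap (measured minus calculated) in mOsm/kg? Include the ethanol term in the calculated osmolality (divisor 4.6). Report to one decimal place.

Calculated osmolality = 2·Na + glucose + BUN/2.8 + ethanol/4.6
= 2·138 + 6.4 + 11/2.8 + 194/4.6
= 276 + 6.40 + 3.93 + 42.17
= 328.5 mOsm/kg ≈ 328.5 mOsm/kg
Osmolar gap = measured − calculated = 333 − 328.5 = 4.5 mOsm/kg

4.5 mOsm/kg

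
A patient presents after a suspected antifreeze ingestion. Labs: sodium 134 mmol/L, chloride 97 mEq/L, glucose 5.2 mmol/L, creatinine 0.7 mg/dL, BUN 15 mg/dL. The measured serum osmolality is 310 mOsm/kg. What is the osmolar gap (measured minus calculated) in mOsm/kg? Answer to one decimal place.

Calculated osmolality = 2·Na + glucose + BUN/2.8
= 2·134 + 5.2 + 15/2.8
= 268 + 5.20 + 5.36
= 278.56 mOsm/kg ≈ 278.6 mOsm/kg
Osmolar gap = measured − calculated = 310 − 278.6 = 31.4 mOsm/kg

31.4 mOsm/kg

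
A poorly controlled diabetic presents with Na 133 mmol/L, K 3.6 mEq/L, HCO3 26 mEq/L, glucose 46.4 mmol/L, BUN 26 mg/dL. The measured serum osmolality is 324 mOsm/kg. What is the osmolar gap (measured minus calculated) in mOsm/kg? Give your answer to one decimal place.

2.3 mOsm/kg

Calculated osmolality = 2·Na + glucose + BUN/2.8
= 2·133 + 46.4 + 26/2.8
= 266 + 46.40 + 9.29
= 321.69 mOsm/kg ≈ 321.7 mOsm/kg
Osmolar gap = measured − calculated = 324 − 321.7 = 2.3 mOsm/kg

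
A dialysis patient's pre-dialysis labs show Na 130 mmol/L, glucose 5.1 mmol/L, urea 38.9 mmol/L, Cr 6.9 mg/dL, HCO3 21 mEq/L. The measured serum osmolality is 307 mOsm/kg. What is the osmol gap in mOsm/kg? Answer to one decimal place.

3.0 mOsm/kg

Calculated osmolality = 2·Na + glucose + urea
= 2·130 + 5.1 + 38.9
= 260 + 5.10 + 38.90
= 304 mOsm/kg ≈ 304.0 mOsm/kg
Osmolar gap = measured − calculated = 307 − 304.0 = 3.0 mOsm/kg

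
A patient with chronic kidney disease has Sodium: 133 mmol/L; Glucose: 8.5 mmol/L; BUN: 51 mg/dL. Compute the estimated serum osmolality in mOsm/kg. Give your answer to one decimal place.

Calculated osmolality = 2·Na + glucose + BUN/2.8
= 2·133 + 8.5 + 51/2.8
= 266 + 8.50 + 18.21
= 292.71 mOsm/kg

292.7 mOsm/kg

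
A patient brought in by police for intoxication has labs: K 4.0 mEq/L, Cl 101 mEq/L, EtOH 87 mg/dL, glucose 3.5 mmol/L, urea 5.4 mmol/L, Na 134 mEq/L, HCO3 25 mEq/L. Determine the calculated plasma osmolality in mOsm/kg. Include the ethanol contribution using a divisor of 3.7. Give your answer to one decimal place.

Calculated osmolality = 2·Na + glucose + urea + ethanol/3.7
= 2·134 + 3.5 + 5.4 + 87/3.7
= 268 + 3.50 + 5.40 + 23.51
= 300.41 mOsm/kg

300.4 mOsm/kg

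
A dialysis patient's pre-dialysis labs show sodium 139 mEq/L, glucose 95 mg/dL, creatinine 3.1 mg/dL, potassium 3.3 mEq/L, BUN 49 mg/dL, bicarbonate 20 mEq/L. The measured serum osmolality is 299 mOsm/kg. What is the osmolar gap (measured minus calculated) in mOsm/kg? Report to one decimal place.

-1.8 mOsm/kg

Calculated osmolality = 2·Na + glucose/18 + BUN/2.8
= 2·139 + 95/18 + 49/2.8
= 278 + 5.28 + 17.50
= 300.78 mOsm/kg ≈ 300.8 mOsm/kg
Osmolar gap = measured − calculated = 299 − 300.8 = -1.8 mOsm/kg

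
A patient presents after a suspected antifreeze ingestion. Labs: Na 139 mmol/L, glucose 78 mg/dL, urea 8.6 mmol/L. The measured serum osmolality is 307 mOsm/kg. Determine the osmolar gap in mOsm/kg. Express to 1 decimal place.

16.1 mOsm/kg

Calculated osmolality = 2·Na + glucose/18 + urea
= 2·139 + 78/18 + 8.6
= 278 + 4.33 + 8.60
= 290.93 mOsm/kg ≈ 290.9 mOsm/kg
Osmolar gap = measured − calculated = 307 − 290.9 = 16.1 mOsm/kg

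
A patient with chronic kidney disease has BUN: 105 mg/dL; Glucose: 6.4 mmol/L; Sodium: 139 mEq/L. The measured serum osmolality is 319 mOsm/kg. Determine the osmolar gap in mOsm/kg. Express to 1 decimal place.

-2.9 mOsm/kg

Calculated osmolality = 2·Na + glucose + BUN/2.8
= 2·139 + 6.4 + 105/2.8
= 278 + 6.40 + 37.50
= 321.9 mOsm/kg ≈ 321.9 mOsm/kg
Osmolar gap = measured − calculated = 319 − 321.9 = -2.9 mOsm/kg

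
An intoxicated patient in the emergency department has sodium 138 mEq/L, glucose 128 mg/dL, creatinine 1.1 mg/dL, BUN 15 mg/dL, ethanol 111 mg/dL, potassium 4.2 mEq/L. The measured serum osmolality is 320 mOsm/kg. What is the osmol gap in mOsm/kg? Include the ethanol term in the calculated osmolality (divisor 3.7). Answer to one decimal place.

Calculated osmolality = 2·Na + glucose/18 + BUN/2.8 + ethanol/3.7
= 2·138 + 128/18 + 15/2.8 + 111/3.7
= 276 + 7.11 + 5.36 + 30
= 318.47 mOsm/kg ≈ 318.5 mOsm/kg
Osmolar gap = measured − calculated = 320 − 318.5 = 1.5 mOsm/kg

1.5 mOsm/kg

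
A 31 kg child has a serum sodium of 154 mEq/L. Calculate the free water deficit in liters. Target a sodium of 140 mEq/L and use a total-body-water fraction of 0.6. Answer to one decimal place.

1.9 L

TBW = 0.6 · 31 = 18.6 L
Free water deficit = TBW · (Na/140 − 1)
= 18.6 · (154/140 − 1)
= 18.6 · 0.1
= 1.86 L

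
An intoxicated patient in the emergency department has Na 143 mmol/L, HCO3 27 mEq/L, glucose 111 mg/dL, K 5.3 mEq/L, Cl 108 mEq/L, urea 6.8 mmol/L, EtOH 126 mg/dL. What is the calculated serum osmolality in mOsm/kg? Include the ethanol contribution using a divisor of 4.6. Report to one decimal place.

326.4 mOsm/kg

Calculated osmolality = 2·Na + glucose/18 + urea + ethanol/4.6
= 2·143 + 111/18 + 6.8 + 126/4.6
= 286 + 6.17 + 6.80 + 27.39
= 326.36 mOsm/kg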